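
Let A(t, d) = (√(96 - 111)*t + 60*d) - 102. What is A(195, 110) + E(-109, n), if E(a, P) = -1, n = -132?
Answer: 6497 + 195*I*√15 ≈ 6497.0 + 755.23*I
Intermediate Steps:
A(t, d) = -102 + 60*d + I*t*√15 (A(t, d) = (√(-15)*t + 60*d) - 102 = ((I*√15)*t + 60*d) - 102 = (I*t*√15 + 60*d) - 102 = (60*d + I*t*√15) - 102 = -102 + 60*d + I*t*√15)
A(195, 110) + E(-109, n) = (-102 + 60*110 + I*195*√15) - 1 = (-102 + 6600 + 195*I*√15) - 1 = (6498 + 195*I*√15) - 1 = 6497 + 195*I*√15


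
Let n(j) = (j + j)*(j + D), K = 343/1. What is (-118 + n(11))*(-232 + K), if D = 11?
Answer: 40626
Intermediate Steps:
K = 343 (K = 343*1 = 343)
n(j) = 2*j*(11 + j) (n(j) = (j + j)*(j + 11) = (2*j)*(11 + j) = 2*j*(11 + j))
(-118 + n(11))*(-232 + K) = (-118 + 2*11*(11 + 11))*(-232 + 343) = (-118 + 2*11*22)*111 = (-118 + 484)*111 = 366*111 = 40626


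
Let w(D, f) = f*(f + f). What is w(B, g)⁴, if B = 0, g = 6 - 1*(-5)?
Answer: 3429742096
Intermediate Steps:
g = 11 (g = 6 + 5 = 11)
w(D, f) = 2*f² (w(D, f) = f*(2*f) = 2*f²)
w(B, g)⁴ = (2*11²)⁴ = (2*121)⁴ = 242⁴ = 3429742096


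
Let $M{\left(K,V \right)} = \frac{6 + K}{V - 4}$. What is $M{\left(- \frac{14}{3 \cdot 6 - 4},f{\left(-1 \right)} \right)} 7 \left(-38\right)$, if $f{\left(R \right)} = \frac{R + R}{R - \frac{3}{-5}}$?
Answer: $-1330$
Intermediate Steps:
$f{\left(R \right)} = \frac{2 R}{\frac{3}{5} + R}$ ($f{\left(R \right)} = \frac{2 R}{R - - \frac{3}{5}} = \frac{2 R}{R + \frac{3}{5}} = \frac{2 R}{\frac{3}{5} + R}$)
$M{\left(K,V \right)} = \frac{6 + K}{-4 + V}$
$M{\left(- \frac{14}{3 \cdot 6 - 4},f{\left(-1 \right)} \right)} 7 \left(-38\right) = \frac{6 - \frac{14}{3 \cdot 6 - 4}}{-4 + 10 \left(-1\right) \frac{1}{3 + 5 \left(-1\right)}} 7 \left(-38\right) = \frac{6 - \frac{14}{18 - 4}}{-4 + 10 \left(-1\right) \frac{1}{3 - 5}} \left(-266\right) = \frac{6 - \frac{14}{14}}{-4 + 10 \left(-1\right) \frac{1}{-2}} \left(-266\right) = \frac{6 - 1}{-4 + 10 \left(-1\right) \left(- \frac{1}{2}\right)} \left(-266\right) = \frac{6 - 1}{-4 + 5} \left(-266\right) = 1^{-1} \cdot 5 \left(-266\right) = 1 \cdot 5 \left(-266\right) = 5 \left(-266\right) = -1330$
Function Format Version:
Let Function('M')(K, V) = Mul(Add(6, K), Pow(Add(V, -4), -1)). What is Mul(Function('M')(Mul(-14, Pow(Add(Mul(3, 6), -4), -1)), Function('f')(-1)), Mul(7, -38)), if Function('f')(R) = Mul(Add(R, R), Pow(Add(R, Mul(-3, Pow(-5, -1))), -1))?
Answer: -1330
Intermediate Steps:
Function('f')(R) = Mul(2, R, Pow(Add(Rational(3, 5), R), -1)) (Function('f')(R) = Mul(Mul(2, R), Pow(Add(R, Mul(-3, Rational(-1, 5))), -1)) = Mul(Mul(2, R), Pow(Add(R, Rational(3, 5)), -1)) = Mul(Mul(2, R), Pow(Add(Rational(3, 5), R), -1)) = Mul(2, R, Pow(Add(Rational(3, 5), R), -1)))
Function('M')(K, V) = Mul(Pow(Add(-4, V), -1), Add(6, K)) (Function('M')(K, V) = Mul(Add(6, K), Pow(Add(-4, V), -1)) = Mul(Pow(Add(-4, V), -1), Add(6, K)))
Mul(Function('M')(Mul(-14, Pow(Add(Mul(3, 6), -4), -1)), Function('f')(-1)), Mul(7, -38)) = Mul(Mul(Pow(Add(-4, Mul(10, -1, Pow(Add(3, Mul(5, -1)), -1))), -1), Add(6, Mul(-14, Pow(Add(Mul(3, 6), -4), -1)))), Mul(7, -38)) = Mul(Mul(Pow(Add(-4, Mul(10, -1, Pow(Add(3, -5), -1))), -1), Add(6, Mul(-14, Pow(Add(18, -4), -1)))), -266) = Mul(Mul(Pow(Add(-4, Mul(10, -1, Pow(-2, -1))), -1), Add(6, Mul(-14, Pow(14, -1)))), -266) = Mul(Mul(Pow(Add(-4, Mul(10, -1, Rational(-1, 2))), -1), Add(6, Mul(-14, Rational(1, 14)))), -266) = Mul(Mul(Pow(Add(-4, 5), -1), Add(6, -1)), -266) = Mul(Mul(Pow(1, -1), 5), -266) = Mul(Mul(1, 5), -266) = Mul(5, -266) = -1330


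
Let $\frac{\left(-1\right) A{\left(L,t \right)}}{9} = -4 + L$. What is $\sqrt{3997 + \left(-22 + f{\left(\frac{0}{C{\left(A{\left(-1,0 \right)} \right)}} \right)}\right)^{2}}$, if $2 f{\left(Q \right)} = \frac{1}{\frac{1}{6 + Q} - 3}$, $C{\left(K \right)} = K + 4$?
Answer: $\frac{\sqrt{1297262}}{17} \approx 66.999$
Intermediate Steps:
$A{\left(L,t \right)} = 36 - 9 L$ ($A{\left(L,t \right)} = - 9 \left(-4 + L\right) = 36 - 9 L$)
$C{\left(K \right)} = 4 + K$
$f{\left(Q \right)} = \frac{1}{2 \left(-3 + \frac{1}{6 + Q}\right)}$ ($f{\left(Q \right)} = \frac{1}{2 \left(\frac{1}{6 + Q} - 3\right)} = \frac{1}{2 \left(-3 + \frac{1}{6 + Q}\right)}$)
$\sqrt{3997 + \left(-22 + f{\left(\frac{0}{C{\left(A{\left(-1,0 \right)} \right)}} \right)}\right)^{2}} = \sqrt{3997 + \left(-22 + \frac{-6 - \frac{0}{4 + \left(36 - -9\right)}}{2 \left(17 + 3 \frac{0}{4 + \left(36 - -9\right)}\right)}\right)^{2}} = \sqrt{3997 + \left(-22 + \frac{-6 - \frac{0}{4 + \left(36 + 9\right)}}{2 \left(17 + 3 \frac{0}{4 + \left(36 + 9\right)}\right)}\right)^{2}} = \sqrt{3997 + \left(-22 + \frac{-6 - \frac{0}{4 + 45}}{2 \left(17 + 3 \frac{0}{4 + 45}\right)}\right)^{2}} = \sqrt{3997 + \left(-22 + \frac{-6 - \frac{0}{49}}{2 \left(17 + 3 \cdot \frac{0}{49}\right)}\right)^{2}} = \sqrt{3997 + \left(-22 + \frac{-6 - 0 \cdot \frac{1}{49}}{2 \left(17 + 3 \cdot 0 \cdot \frac{1}{49}\right)}\right)^{2}} = \sqrt{3997 + \left(-22 + \frac{-6 - 0}{2 \left(17 + 3 \cdot 0\right)}\right)^{2}} = \sqrt{3997 + \left(-22 + \frac{-6 + 0}{2 \left(17 + 0\right)}\right)^{2}} = \sqrt{3997 + \left(-22 + \frac{1}{2} \cdot \frac{1}{17} \left(-6\right)\right)^{2}} = \sqrt{3997 + \left(-22 - \frac{3}{17}\right)^{2}} = \sqrt{3997 + \left(- \frac{377}{17}\right)^{2}} = \sqrt{3997 + \frac{142129}{289}} = \sqrt{\frac{1297262}{289}} = \frac{\sqrt{1297262}}{17}$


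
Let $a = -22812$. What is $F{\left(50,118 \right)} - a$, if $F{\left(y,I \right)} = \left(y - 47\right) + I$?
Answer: $22933$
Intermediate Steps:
$F{\left(y,I \right)} = -47 + I + y$ ($F{\left(y,I \right)} = \left(-47 + y\right) + I = -47 + I + y$)
$F{\left(50,118 \right)} - a = \left(-47 + 118 + 50\right) - -22812 = 121 + 22812 = 22933$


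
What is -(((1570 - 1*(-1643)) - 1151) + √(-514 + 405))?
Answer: -2062 - I*√109 ≈ -2062.0 - 10.44*I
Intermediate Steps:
-(((1570 - 1*(-1643)) - 1151) + √(-514 + 405)) = -(((1570 + 1643) - 1151) + √(-109)) = -((3213 - 1151) + I*√109) = -(2062 + I*√109) = -2062 - I*√109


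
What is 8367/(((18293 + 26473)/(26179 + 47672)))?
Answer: 68656813/4974 ≈ 13803.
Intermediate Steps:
8367/(((18293 + 26473)/(26179 + 47672))) = 8367/((44766/73851)) = 8367/((44766*(1/73851))) = 8367/(14922/24617) = 8367*(24617/14922) = 68656813/4974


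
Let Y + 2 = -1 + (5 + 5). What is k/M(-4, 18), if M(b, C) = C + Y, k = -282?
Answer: -282/25 ≈ -11.280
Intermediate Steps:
Y = 7 (Y = -2 + (-1 + (5 + 5)) = -2 + (-1 + 10) = -2 + 9 = 7)
M(b, C) = 7 + C (M(b, C) = C + 7 = 7 + C)
k/M(-4, 18) = -282/(7 + 18) = -282/25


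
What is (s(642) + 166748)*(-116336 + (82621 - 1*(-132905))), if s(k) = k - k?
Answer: 16539734120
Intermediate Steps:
s(k) = 0
(s(642) + 166748)*(-116336 + (82621 - 1*(-132905))) = (0 + 166748)*(-116336 + (82621 - 1*(-132905))) = 166748*(-116336 + (82621 + 132905)) = 166748*(-116336 + 215526) = 166748*99190 = 16539734120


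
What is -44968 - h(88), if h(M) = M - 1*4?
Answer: -45052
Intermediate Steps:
h(M) = -4 + M (h(M) = M - 4 = -4 + M)
-44968 - h(88) = -44968 - (-4 + 88) = -44968 - 1*84 = -44968 - 84 = -45052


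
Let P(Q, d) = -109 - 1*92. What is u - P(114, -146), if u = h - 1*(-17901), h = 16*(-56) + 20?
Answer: 17226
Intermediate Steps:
h = -876 (h = -896 + 20 = -876)
P(Q, d) = -201 (P(Q, d) = -109 - 92 = -201)
u = 17025 (u = -876 - 1*(-17901) = -876 + 17901 = 17025)
u - P(114, -146) = 17025 - 1*(-201) = 17025 + 201 = 17226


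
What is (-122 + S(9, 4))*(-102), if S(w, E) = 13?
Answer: 11118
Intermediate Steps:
(-122 + S(9, 4))*(-102) = (-122 + 13)*(-102) = -109*(-102) = 11118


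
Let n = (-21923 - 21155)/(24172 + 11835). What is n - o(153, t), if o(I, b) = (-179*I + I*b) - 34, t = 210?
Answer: -169600041/36007 ≈ -4710.2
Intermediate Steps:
o(I, b) = -34 - 179*I + I*b
n = -43078/36007 ≈ -1.1964
n - o(153, t) = -43078/36007 - (-34 - 179*153 + 153*210) = -43078/36007 - (-34 - 27387 + 32130) = -43078/36007 - 1*4709 = -43078/36007 - 4709 = -169600041/36007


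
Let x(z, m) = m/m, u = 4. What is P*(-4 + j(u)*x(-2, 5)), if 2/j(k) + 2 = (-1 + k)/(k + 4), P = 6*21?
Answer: -8568/13 ≈ -659.08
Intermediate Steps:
P = 126
x(z, m) = 1
j(k) = 2/(-2 + (-1 + k)/(4 + k)) (j(k) = 2/(-2 + (-1 + k)/(k + 4)) = 2/(-2 + (-1 + k)/(4 + k)))
P*(-4 + j(u)*x(-2, 5)) = 126*(-4 + (2*(-4 - 1*4)/(9 + 4))*1) = 126*(-4 + (2*(-4 - 4)/13)*1) = 126*(-4 + (2*(1/13)*(-8))*1) = 126*(-4 - 16/13*1) = 126*(-4 - 16/13) = 126*(-68/13) = -8568/13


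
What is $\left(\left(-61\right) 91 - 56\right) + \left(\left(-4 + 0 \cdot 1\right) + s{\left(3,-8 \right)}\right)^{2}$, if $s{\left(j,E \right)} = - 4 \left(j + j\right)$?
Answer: $-4823$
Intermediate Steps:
$s{\left(j,E \right)} = - 8 j$ ($s{\left(j,E \right)} = - 4 \cdot 2 j = - 8 j$)
$\left(\left(-61\right) 91 - 56\right) + \left(\left(-4 + 0 \cdot 1\right) + s{\left(3,-8 \right)}\right)^{2} = \left(\left(-61\right) 91 - 56\right) + \left(\left(-4 + 0 \cdot 1\right) - 24\right)^{2} = \left(-5551 - 56\right) + \left(\left(-4 + 0\right) - 24\right)^{2} = -5607 + \left(-4 - 24\right)^{2} = -5607 + \left(-28\right)^{2} = -5607 + 784 = -4823$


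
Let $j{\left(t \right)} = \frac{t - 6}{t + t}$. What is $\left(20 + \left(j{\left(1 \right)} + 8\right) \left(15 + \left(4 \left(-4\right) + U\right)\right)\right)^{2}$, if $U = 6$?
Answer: $\frac{9025}{4} \approx 2256.3$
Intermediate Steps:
$j{\left(t \right)} = \frac{-6 + t}{2 t}$
$\left(20 + \left(j{\left(1 \right)} + 8\right) \left(15 + \left(4 \left(-4\right) + U\right)\right)\right)^{2} = \left(20 + \left(\frac{-6 + 1}{2 \cdot 1} + 8\right) \left(15 + \left(4 \left(-4\right) + 6\right)\right)\right)^{2} = \left(20 + \left(\frac{1}{2} \cdot 1 \left(-5\right) + 8\right) \left(15 + \left(-16 + 6\right)\right)\right)^{2} = \left(20 + \left(- \frac{5}{2} + 8\right) \left(15 - 10\right)\right)^{2} = \left(20 + \frac{11}{2} \cdot 5\right)^{2} = \left(20 + \frac{55}{2}\right)^{2} = \left(\frac{95}{2}\right)^{2} = \frac{9025}{4}$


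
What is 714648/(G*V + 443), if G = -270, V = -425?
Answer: 714648/115193 ≈ 6.2039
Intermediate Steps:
714648/(G*V + 443) = 714648/(-270*(-425) + 443) = 714648/(114750 + 443) = 714648/115193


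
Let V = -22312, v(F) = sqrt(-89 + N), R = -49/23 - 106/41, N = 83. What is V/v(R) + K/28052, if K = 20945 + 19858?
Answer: 40803/28052 + 11156*I*sqrt(6)/3 ≈ 1.4545 + 9108.8*I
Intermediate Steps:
R = -4447/943 (R = -49*1/23 - 106*1/41 = -49/23 - 106/41 = -4447/943 ≈ -4.7158)
K = 40803
v(F) = I*sqrt(6) (v(F) = sqrt(-89 + 83) = sqrt(-6) = I*sqrt(6))
V/v(R) + K/28052 = -22312*(-I*sqrt(6)/6) + 40803/28052 = -(-11156)*I*sqrt(6)/3 + 40803*(1/28052) = 11156*I*sqrt(6)/3 + 40803/28052 = 40803/28052 + 11156*I*sqrt(6)/3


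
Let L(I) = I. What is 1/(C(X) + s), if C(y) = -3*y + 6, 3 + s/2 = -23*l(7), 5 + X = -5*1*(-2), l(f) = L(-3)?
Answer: 1/123 ≈ 0.0081301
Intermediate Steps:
l(f) = -3
X = 5 (X = -5 - 5*1*(-2) = -5 - 5*(-2) = -5 + 10 = 5)
s = 132 (s = -6 + 2*(-23*(-3)) = -6 + 2*69 = -6 + 138 = 132)
C(y) = 6 - 3*y
1/(C(X) + s) = 1/((6 - 3*5) + 132) = 1/((6 - 15) + 132) = 1/(-9 + 132) = 1/123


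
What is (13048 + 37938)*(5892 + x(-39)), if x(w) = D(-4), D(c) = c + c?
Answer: 300001624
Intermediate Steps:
D(c) = 2*c
x(w) = -8 (x(w) = 2*(-4) = -8)
(13048 + 37938)*(5892 + x(-39)) = (13048 + 37938)*(5892 - 8) = 50986*5884 = 300001624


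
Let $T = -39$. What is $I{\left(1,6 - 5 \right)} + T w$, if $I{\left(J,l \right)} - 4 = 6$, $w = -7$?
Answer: $283$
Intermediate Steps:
$I{\left(J,l \right)} = 10$ ($I{\left(J,l \right)} = 4 + 6 = 10$)
$I{\left(1,6 - 5 \right)} + T w = 10 - -273 = 10 + 273 = 283$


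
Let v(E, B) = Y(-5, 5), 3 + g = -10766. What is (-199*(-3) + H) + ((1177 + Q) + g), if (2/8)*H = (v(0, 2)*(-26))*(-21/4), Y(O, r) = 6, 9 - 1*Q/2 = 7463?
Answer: -20627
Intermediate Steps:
Q = -14908 (Q = 18 - 2*7463 = 18 - 14926 = -14908)
g = -10769 (g = -3 - 10766 = -10769)
v(E, B) = 6
H = 3276 (H = 4*((6*(-26))*(-21/4)) = 4*(-(-3276)/4) = 4*(-156*(-21/4)) = 4*819 = 3276)
(-199*(-3) + H) + ((1177 + Q) + g) = (-199*(-3) + 3276) + ((1177 - 14908) - 10769) = (597 + 3276) + (-13731 - 10769) = 3873 - 24500 = -20627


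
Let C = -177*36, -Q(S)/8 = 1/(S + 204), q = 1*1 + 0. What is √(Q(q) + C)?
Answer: 2*I*√66946235/205 ≈ 79.825*I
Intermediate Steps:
q = 1 (q = 1 + 0 = 1)
Q(S) = -8/(204 + S) (Q(S) = -8/(S + 204) = -8/(204 + S))
C = -6372
√(Q(q) + C) = √(-8/(204 + 1) - 6372) = √(-8/205 - 6372) = √(-1306268/205) = 2*I*√66946235/205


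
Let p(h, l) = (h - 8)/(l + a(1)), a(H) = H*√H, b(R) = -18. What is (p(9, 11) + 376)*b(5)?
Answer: -13539/2 ≈ -6769.5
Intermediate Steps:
a(H) = H^(3/2)
p(h, l) = (-8 + h)/(1 + l) (p(h, l) = (h - 8)/(l + 1^(3/2)) = (-8 + h)/(l + 1) = (-8 + h)/(1 + l))
(p(9, 11) + 376)*b(5) = ((-8 + 9)/(1 + 11) + 376)*(-18) = (1/12 + 376)*(-18) = (4513/12)*(-18) = -13539/2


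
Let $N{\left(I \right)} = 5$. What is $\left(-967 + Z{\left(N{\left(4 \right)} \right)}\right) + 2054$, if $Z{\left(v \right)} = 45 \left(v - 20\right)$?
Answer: $412$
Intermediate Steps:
$Z{\left(v \right)} = -900 + 45 v$ ($Z{\left(v \right)} = 45 \left(-20 + v\right) = -900 + 45 v$)
$\left(-967 + Z{\left(N{\left(4 \right)} \right)}\right) + 2054 = \left(-967 + \left(-900 + 45 \cdot 5\right)\right) + 2054 = \left(-967 + \left(-900 + 225\right)\right) + 2054 = \left(-967 - 675\right) + 2054 = -1642 + 2054 = 412$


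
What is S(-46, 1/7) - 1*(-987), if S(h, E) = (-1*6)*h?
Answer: 1263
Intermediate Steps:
S(h, E) = -6*h
S(-46, 1/7) - 1*(-987) = -6*(-46) - 1*(-987) = 276 + 987 = 1263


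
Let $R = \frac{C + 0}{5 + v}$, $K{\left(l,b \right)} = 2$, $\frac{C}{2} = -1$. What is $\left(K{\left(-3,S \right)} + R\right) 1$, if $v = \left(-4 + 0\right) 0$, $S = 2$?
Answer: $\frac{8}{5} \approx 1.6$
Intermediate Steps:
$C = -2$ ($C = 2 \left(-1\right) = -2$)
$v = 0$ ($v = \left(-4\right) 0 = 0$)
$R = - \frac{2}{5}$ ($R = \frac{-2 + 0}{5 + 0} = - \frac{2}{5} \approx -0.4$)
$\left(K{\left(-3,S \right)} + R\right) 1 = \left(2 - \frac{2}{5}\right) 1 = \frac{8}{5} \cdot 1 = \frac{8}{5}$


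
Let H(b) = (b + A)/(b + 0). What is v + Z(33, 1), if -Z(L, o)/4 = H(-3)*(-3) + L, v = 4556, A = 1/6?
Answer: 13306/3 ≈ 4435.3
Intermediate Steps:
A = ⅙ ≈ 0.16667
H(b) = (⅙ + b)/b (H(b) = (b + ⅙)/(b + 0) = (⅙ + b)/b)
Z(L, o) = 34/3 - 4*L (Z(L, o) = -4*(((⅙ - 3)/(-3))*(-3) + L) = -4*(-⅓*(-17/6)*(-3) + L) = -4*((17/18)*(-3) + L) = -4*(-17/6 + L) = 34/3 - 4*L)
v + Z(33, 1) = 4556 + (34/3 - 4*33) = 4556 + (34/3 - 132) = 4556 - 362/3 = 13306/3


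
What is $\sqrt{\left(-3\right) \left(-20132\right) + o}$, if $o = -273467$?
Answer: $i \sqrt{213071} \approx 461.6 i$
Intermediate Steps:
$\sqrt{\left(-3\right) \left(-20132\right) + o} = \sqrt{\left(-3\right) \left(-20132\right) - 273467} = \sqrt{60396 - 273467} = \sqrt{-213071} = i \sqrt{213071}$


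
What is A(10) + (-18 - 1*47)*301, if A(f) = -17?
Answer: -19582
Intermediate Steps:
A(10) + (-18 - 1*47)*301 = -17 + (-18 - 1*47)*301 = -17 + (-18 - 47)*301 = -17 - 65*301 = -17 - 19565 = -19582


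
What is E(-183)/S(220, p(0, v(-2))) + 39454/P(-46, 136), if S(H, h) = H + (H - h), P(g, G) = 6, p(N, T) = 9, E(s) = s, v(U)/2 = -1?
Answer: 8501788/1293 ≈ 6575.2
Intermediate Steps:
v(U) = -2 (v(U) = 2*(-1) = -2)
S(H, h) = -h + 2*H
E(-183)/S(220, p(0, v(-2))) + 39454/P(-46, 136) = -183/(-1*9 + 2*220) + 39454/6 = -183/(-9 + 440) + 39454*(⅙) = -183/431 + 19727/3 = 8501788/1293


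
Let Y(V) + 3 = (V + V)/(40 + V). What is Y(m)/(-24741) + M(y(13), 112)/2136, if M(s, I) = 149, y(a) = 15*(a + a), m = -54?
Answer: 953125/13701016 ≈ 0.069566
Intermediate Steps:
y(a) = 30*a (y(a) = 15*(2*a) = 30*a)
Y(V) = -3 + 2*V/(40 + V) (Y(V) = -3 + (V + V)/(40 + V) = -3 + (2*V)/(40 + V) = -3 + 2*V/(40 + V))
Y(m)/(-24741) + M(y(13), 112)/2136 = ((-120 - 1*(-54))/(40 - 54))/(-24741) + 149/2136 = ((-120 + 54)/(-14))*(-1/24741) + 149*(1/2136) = -1/14*(-66)*(-1/24741) + 149/2136 = (33/7)*(-1/24741) + 149/2136 = -11/57729 + 149/2136 = 953125/13701016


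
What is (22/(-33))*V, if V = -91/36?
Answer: 91/54 ≈ 1.6852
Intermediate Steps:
V = -91/36 (V = -91*1/36 = -91/36 ≈ -2.5278)
(22/(-33))*V = (22/(-33))*(-91/36) = (22*(-1/33))*(-91/36) = -⅔*(-91/36) = 91/54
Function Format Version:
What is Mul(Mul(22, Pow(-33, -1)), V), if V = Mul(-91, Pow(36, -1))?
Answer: Rational(91, 54) ≈ 1.6852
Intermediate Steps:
V = Rational(-91, 36) (V = Mul(-91, Rational(1, 36)) = Rational(-91, 36) ≈ -2.5278)
Mul(Mul(22, Pow(-33, -1)), V) = Mul(Mul(22, Pow(-33, -1)), Rational(-91, 36)) = Mul(Mul(22, Rational(-1, 33)), Rational(-91, 36)) = Mul(Rational(-2, 3), Rational(-91, 36)) = Rational(91, 54)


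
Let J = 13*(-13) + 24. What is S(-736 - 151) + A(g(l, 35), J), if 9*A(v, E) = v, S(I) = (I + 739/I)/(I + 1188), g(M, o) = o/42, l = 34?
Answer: -41190497/14417298 ≈ -2.8570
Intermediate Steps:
J = -145 (J = -169 + 24 = -145)
g(M, o) = o/42 (g(M, o) = o*(1/42) = o/42)
S(I) = (I + 739/I)/(1188 + I)
A(v, E) = v/9
S(-736 - 151) + A(g(l, 35), J) = (739 + (-736 - 151)²)/((-736 - 151)*(1188 + (-736 - 151))) + ((1/42)*35)/9 = (739 + (-887)²)/((-887)*(1188 - 887)) + (⅑)*(⅚) = -1/887*(739 + 786769)/301 + 5/54 = -1/887*1/301*787508 + 5/54 = -787508/266987 + 5/54 = -41190497/14417298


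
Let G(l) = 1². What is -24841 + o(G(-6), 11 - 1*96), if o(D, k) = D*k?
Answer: -24926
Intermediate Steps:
G(l) = 1
-24841 + o(G(-6), 11 - 1*96) = -24841 + 1*(11 - 1*96) = -24841 + 1*(11 - 96) = -24841 + 1*(-85) = -24841 - 85 = -24926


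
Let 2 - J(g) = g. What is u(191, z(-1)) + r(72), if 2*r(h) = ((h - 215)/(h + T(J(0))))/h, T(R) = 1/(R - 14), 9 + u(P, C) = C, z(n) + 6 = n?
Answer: -165839/10356 ≈ -16.014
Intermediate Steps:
z(n) = -6 + n
u(P, C) = -9 + C
J(g) = 2 - g
T(R) = 1/(-14 + R)
r(h) = (-215 + h)/(2*h*(-1/12 + h)) (r(h) = (((h - 215)/(h + 1/(-14 + (2 - 1*0))))/h)/2 = (((-215 + h)/(h + 1/(-14 + (2 + 0))))/h)/2 = (((-215 + h)/(h + 1/(-14 + 2)))/h)/2 = (((-215 + h)/(h + 1/(-12)))/h)/2 = (((-215 + h)/(h - 1/12))/h)/2 = (((-215 + h)/(-1/12 + h))/h)/2 = ((-215 + h)/(h*(-1/12 + h)))/2 = (-215 + h)/(2*h*(-1/12 + h)))
u(191, z(-1)) + r(72) = (-9 + (-6 - 1)) + 6*(-215 + 72)/(72*(-1 + 12*72)) = (-9 - 7) + 6*(1/72)*(-143)/(-1 + 864) = -16 + 6*(1/72)*(-143)/863 = -16 + 6*(1/72)*(1/863)*(-143) = -16 - 143/10356 = -165839/10356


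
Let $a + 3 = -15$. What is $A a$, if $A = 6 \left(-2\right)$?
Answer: $216$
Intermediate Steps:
$A = -12$
$a = -18$ ($a = -3 - 15 = -18$)
$A a = \left(-12\right) \left(-18\right) = 216$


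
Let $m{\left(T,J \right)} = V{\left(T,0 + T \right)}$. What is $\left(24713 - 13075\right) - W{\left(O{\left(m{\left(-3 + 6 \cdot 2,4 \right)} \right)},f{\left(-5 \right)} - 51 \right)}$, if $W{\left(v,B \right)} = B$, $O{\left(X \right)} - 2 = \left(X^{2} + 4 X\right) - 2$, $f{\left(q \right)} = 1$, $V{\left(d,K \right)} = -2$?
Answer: $11688$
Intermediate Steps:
$m{\left(T,J \right)} = -2$
$O{\left(X \right)} = X^{2} + 4 X$ ($O{\left(X \right)} = 2 - \left(2 - X^{2} - 4 X\right) = 2 + \left(-2 + X^{2} + 4 X\right) = X^{2} + 4 X$)
$\left(24713 - 13075\right) - W{\left(O{\left(m{\left(-3 + 6 \cdot 2,4 \right)} \right)},f{\left(-5 \right)} - 51 \right)} = \left(24713 - 13075\right) - \left(1 - 51\right) = 11638 - \left(1 - 51\right) = 11638 - -50 = 11638 + 50 = 11688$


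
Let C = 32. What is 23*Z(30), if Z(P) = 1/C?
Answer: 23/32 ≈ 0.71875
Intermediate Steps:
Z(P) = 1/32
23*Z(30) = 23*(1/32) = 23/32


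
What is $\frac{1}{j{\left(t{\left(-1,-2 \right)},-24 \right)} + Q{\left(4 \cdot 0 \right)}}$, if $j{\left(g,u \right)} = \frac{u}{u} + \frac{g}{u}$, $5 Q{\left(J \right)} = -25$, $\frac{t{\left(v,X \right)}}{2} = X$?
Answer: $- \frac{6}{23} \approx -0.26087$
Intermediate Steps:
$t{\left(v,X \right)} = 2 X$
$Q{\left(J \right)} = -5$ ($Q{\left(J \right)} = \frac{1}{5} \left(-25\right) = -5$)
$j{\left(g,u \right)} = 1 + \frac{g}{u}$
$\frac{1}{j{\left(t{\left(-1,-2 \right)},-24 \right)} + Q{\left(4 \cdot 0 \right)}} = \frac{1}{\frac{2 \left(-2\right) - 24}{-24} - 5} = \frac{1}{- \frac{-4 - 24}{24} - 5} = \frac{1}{\left(- \frac{1}{24}\right) \left(-28\right) - 5} = \frac{1}{\frac{7}{6} - 5} = \frac{1}{- \frac{23}{6}} = - \frac{6}{23}$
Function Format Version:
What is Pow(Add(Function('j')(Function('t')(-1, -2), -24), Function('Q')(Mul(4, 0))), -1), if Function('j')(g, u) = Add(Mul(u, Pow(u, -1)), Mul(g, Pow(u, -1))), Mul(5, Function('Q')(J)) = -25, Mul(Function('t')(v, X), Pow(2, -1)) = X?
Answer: Rational(-6, 23) ≈ -0.26087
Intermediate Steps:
Function('t')(v, X) = Mul(2, X)
Function('Q')(J) = -5 (Function('Q')(J) = Mul(Rational(1, 5), -25) = -5)
Function('j')(g, u) = Add(1, Mul(g, Pow(u, -1)))
Pow(Add(Function('j')(Function('t')(-1, -2), -24), Function('Q')(Mul(4, 0))), -1) = Pow(Add(Mul(Pow(-24, -1), Add(Mul(2, -2), -24)), -5), -1) = Pow(Add(Mul(Rational(-1, 24), Add(-4, -24)), -5), -1) = Pow(Add(Mul(Rational(-1, 24), -28), -5), -1) = Pow(Add(Rational(7, 6), -5), -1) = Pow(Rational(-23, 6), -1) = Rational(-6, 23)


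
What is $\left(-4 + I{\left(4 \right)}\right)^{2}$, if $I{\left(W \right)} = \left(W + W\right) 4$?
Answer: $784$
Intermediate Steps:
$I{\left(W \right)} = 8 W$ ($I{\left(W \right)} = 2 W 4 = 8 W$)
$\left(-4 + I{\left(4 \right)}\right)^{2} = \left(-4 + 8 \cdot 4\right)^{2} = \left(-4 + 32\right)^{2} = 28^{2} = 784$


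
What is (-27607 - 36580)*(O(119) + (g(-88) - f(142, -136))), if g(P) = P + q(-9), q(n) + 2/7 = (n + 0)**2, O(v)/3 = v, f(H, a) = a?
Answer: -218235800/7 ≈ -3.1177e+7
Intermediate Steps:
O(v) = 3*v
q(n) = -2/7 + n**2 (q(n) = -2/7 + (n + 0)**2 = -2/7 + n**2)
g(P) = 565/7 + P (g(P) = P + (-2/7 + (-9)**2) = P + (-2/7 + 81) = P + 565/7 = 565/7 + P)
(-27607 - 36580)*(O(119) + (g(-88) - f(142, -136))) = (-27607 - 36580)*(3*119 + ((565/7 - 88) - 1*(-136))) = -64187*(357 + (-51/7 + 136)) = -64187*(357 + 901/7) = -64187*3400/7 = -218235800/7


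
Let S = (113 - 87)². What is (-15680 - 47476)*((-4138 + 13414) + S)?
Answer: -628528512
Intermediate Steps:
S = 676 (S = 26² = 676)
(-15680 - 47476)*((-4138 + 13414) + S) = (-15680 - 47476)*((-4138 + 13414) + 676) = -63156*(9276 + 676) = -63156*9952 = -628528512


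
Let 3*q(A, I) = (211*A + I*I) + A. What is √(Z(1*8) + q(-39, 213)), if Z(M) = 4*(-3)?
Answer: √12355 ≈ 111.15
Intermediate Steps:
q(A, I) = I²/3 + 212*A/3 (q(A, I) = ((211*A + I*I) + A)/3 = ((211*A + I²) + A)/3 = ((I² + 211*A) + A)/3 = (I² + 212*A)/3 = I²/3 + 212*A/3)
Z(M) = -12
√(Z(1*8) + q(-39, 213)) = √(-12 + ((⅓)*213² + (212/3)*(-39))) = √(-12 + ((⅓)*45369 - 2756)) = √(-12 + (15123 - 2756)) = √(-12 + 12367) = √12355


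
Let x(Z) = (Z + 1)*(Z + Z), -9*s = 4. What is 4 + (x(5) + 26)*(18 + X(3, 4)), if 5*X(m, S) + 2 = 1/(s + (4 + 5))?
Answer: 117010/77 ≈ 1519.6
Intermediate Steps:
s = -4/9 (s = -1/9*4 = -4/9 ≈ -0.44444)
x(Z) = 2*Z*(1 + Z) (x(Z) = (1 + Z)*(2*Z) = 2*Z*(1 + Z))
X(m, S) = -29/77 (X(m, S) = -2/5 + 1/(5*(-4/9 + (4 + 5))) = -2/5 + 1/(5*(-4/9 + 9)) = -2/5 + 1/(5*(77/9)) = -2/5 + (1/5)*(9/77) = -2/5 + 9/385 = -29/77)
4 + (x(5) + 26)*(18 + X(3, 4)) = 4 + (2*5*(1 + 5) + 26)*(18 - 29/77) = 4 + (2*5*6 + 26)*(1357/77) = 4 + (60 + 26)*(1357/77) = 4 + 86*(1357/77) = 4 + 116702/77 = 117010/77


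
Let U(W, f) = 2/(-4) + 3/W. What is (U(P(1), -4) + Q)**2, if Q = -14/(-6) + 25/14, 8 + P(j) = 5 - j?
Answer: 58081/7056 ≈ 8.2314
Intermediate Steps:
P(j) = -3 - j (P(j) = -8 + (5 - j) = -3 - j)
Q = 173/42 (Q = -14*(-1/6) + 25*(1/14) = 7/3 + 25/14 = 173/42 ≈ 4.1190)
U(W, f) = -1/2 + 3/W (U(W, f) = 2*(-1/4) + 3/W = -1/2 + 3/W)
(U(P(1), -4) + Q)**2 = ((6 - (-3 - 1*1))/(2*(-3 - 1*1)) + 173/42)**2 = ((6 - (-3 - 1))/(2*(-3 - 1)) + 173/42)**2 = ((1/2)*(6 - 1*(-4))/(-4) + 173/42)**2 = ((1/2)*(-1/4)*(6 + 4) + 173/42)**2 = ((1/2)*(-1/4)*10 + 173/42)**2 = (-5/4 + 173/42)**2 = (241/84)**2 = 58081/7056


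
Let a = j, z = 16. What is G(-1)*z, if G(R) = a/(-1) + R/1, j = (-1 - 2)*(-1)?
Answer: -64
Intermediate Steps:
j = 3 (j = -3*(-1) = 3)
a = 3
G(R) = -3 + R (G(R) = 3/(-1) + R/1 = 3*(-1) + R*1 = -3 + R)
G(-1)*z = (-3 - 1)*16 = -4*16 = -64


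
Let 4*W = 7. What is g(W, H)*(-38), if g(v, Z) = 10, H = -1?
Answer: -380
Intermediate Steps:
W = 7/4 (W = (¼)*7 = 7/4 ≈ 1.7500)
g(W, H)*(-38) = 10*(-38) = -380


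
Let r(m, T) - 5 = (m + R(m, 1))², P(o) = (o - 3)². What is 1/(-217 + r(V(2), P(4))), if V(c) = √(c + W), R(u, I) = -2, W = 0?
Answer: -103/21202 + √2/10601 ≈ -0.0047246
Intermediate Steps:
P(o) = (-3 + o)²
V(c) = √c (V(c) = √(c + 0) = √c)
r(m, T) = 5 + (-2 + m)² (r(m, T) = 5 + (m - 2)² = 5 + (-2 + m)²)
1/(-217 + r(V(2), P(4))) = 1/(-217 + (5 + (-2 + √2)²)) = 1/(-212 + (-2 + √2)²)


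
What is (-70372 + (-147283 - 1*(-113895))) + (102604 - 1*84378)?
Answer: -85534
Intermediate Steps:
(-70372 + (-147283 - 1*(-113895))) + (102604 - 1*84378) = (-70372 + (-147283 + 113895)) + (102604 - 84378) = (-70372 - 33388) + 18226 = -103760 + 18226 = -85534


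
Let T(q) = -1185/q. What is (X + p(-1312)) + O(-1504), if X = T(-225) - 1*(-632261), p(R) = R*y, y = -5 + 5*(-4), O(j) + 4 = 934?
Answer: 9989944/15 ≈ 6.6600e+5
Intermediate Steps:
O(j) = 930 (O(j) = -4 + 934 = 930)
y = -25 (y = -5 - 20 = -25)
p(R) = -25*R (p(R) = R*(-25) = -25*R)
X = 9483994/15 (X = -1185/(-225) - 1*(-632261) = -1185*(-1/225) + 632261 = 79/15 + 632261 = 9483994/15 ≈ 6.3227e+5)
(X + p(-1312)) + O(-1504) = (9483994/15 - 25*(-1312)) + 930 = (9483994/15 + 32800) + 930 = 9975994/15 + 930 = 9989944/15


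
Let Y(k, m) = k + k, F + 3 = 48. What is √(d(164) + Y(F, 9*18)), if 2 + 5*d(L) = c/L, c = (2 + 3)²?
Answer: √15066885/410 ≈ 9.4673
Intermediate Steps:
F = 45 (F = -3 + 48 = 45)
Y(k, m) = 2*k
c = 25 (c = 5² = 25)
d(L) = -⅖ + 5/L (d(L) = -⅖ + (25/L)/5 = -⅖ + 5/L)
√(d(164) + Y(F, 9*18)) = √((-⅖ + 5/164) + 2*45) = √((-⅖ + 5*(1/164)) + 90) = √((-⅖ + 5/164) + 90) = √(-303/820 + 90) = √(73497/820) = √15066885/410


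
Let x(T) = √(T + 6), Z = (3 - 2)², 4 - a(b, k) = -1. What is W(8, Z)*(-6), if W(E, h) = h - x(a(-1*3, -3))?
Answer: -6 + 6*√11 ≈ 13.900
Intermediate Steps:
a(b, k) = 5 (a(b, k) = 4 - 1*(-1) = 4 + 1 = 5)
Z = 1 (Z = 1² = 1)
x(T) = √(6 + T)
W(E, h) = h - √11 (W(E, h) = h - √(6 + 5) = h - √11)
W(8, Z)*(-6) = (1 - √11)*(-6) = -6 + 6*√11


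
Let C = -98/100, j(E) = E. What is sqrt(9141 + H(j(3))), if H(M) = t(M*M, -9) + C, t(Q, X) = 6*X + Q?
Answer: sqrt(909502)/10 ≈ 95.368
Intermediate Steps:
C = -49/50 (C = -98*1/100 = -49/50 ≈ -0.98000)
t(Q, X) = Q + 6*X
H(M) = -2749/50 + M**2 (H(M) = (M*M + 6*(-9)) - 49/50 = (M**2 - 54) - 49/50 = (-54 + M**2) - 49/50 = -2749/50 + M**2)
sqrt(9141 + H(j(3))) = sqrt(9141 + (-2749/50 + 3**2)) = sqrt(9141 + (-2749/50 + 9)) = sqrt(9141 - 2299/50) = sqrt(454751/50) = sqrt(909502)/10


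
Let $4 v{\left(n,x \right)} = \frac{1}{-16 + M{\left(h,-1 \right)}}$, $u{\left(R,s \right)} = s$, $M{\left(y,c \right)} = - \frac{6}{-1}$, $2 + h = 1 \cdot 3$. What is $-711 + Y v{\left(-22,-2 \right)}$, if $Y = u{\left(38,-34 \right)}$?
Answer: $- \frac{14203}{20} \approx -710.15$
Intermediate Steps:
$h = 1$ ($h = -2 + 1 \cdot 3 = -2 + 3 = 1$)
$M{\left(y,c \right)} = 6$ ($M{\left(y,c \right)} = \left(-6\right) \left(-1\right) = 6$)
$v{\left(n,x \right)} = - \frac{1}{40}$ ($v{\left(n,x \right)} = \frac{1}{4 \left(-16 + 6\right)} = \frac{1}{4 \left(-10\right)} = \frac{1}{4} \left(- \frac{1}{10}\right) = - \frac{1}{40}$)
$Y = -34$
$-711 + Y v{\left(-22,-2 \right)} = -711 - - \frac{17}{20} = -711 + \frac{17}{20} = - \frac{14203}{20}$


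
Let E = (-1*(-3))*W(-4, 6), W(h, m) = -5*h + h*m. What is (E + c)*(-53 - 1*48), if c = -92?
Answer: 10504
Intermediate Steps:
E = -12 (E = (-1*(-3))*(-4*(-5 + 6)) = 3*(-4*1) = 3*(-4) = -12)
(E + c)*(-53 - 1*48) = (-12 - 92)*(-53 - 1*48) = -104*(-53 - 48) = -104*(-101) = 10504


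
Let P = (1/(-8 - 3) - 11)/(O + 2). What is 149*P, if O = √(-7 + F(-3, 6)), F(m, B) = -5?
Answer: -9089/44 + 9089*I*√3/44 ≈ -206.57 + 357.79*I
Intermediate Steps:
O = 2*I*√3 (O = √(-7 - 5) = √(-12) = 2*I*√3 ≈ 3.4641*I)
P = -122/(11*(2 + 2*I*√3)) (P = (1/(-8 - 3) - 11)/(2*I*√3 + 2) = (1/(-11) - 11)/(2 + 2*I*√3) = (-1/11 - 11)/(2 + 2*I*√3) = -122/(11*(2 + 2*I*√3)) ≈ -1.3864 + 2.4013*I)
149*P = 149*(-61/44 + 61*I*√3/44) = -9089/44 + 9089*I*√3/44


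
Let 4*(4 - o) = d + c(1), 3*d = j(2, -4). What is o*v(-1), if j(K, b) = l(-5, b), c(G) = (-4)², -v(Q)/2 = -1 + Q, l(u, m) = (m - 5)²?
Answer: -27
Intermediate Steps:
l(u, m) = (-5 + m)²
v(Q) = 2 - 2*Q (v(Q) = -2*(-1 + Q) = 2 - 2*Q)
c(G) = 16
j(K, b) = (-5 + b)²
d = 27 (d = (-5 - 4)²/3 = (⅓)*(-9)² = (⅓)*81 = 27)
o = -27/4 (o = 4 - (27 + 16)/4 = 4 - ¼*43 = 4 - 43/4 = -27/4 ≈ -6.7500)
o*v(-1) = -27*(2 - 2*(-1))/4 = -27*(2 + 2)/4 = -27/4*4 = -27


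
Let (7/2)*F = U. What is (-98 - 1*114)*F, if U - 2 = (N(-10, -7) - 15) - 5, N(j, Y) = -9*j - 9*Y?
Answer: -57240/7 ≈ -8177.1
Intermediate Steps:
N(j, Y) = -9*Y - 9*j
U = 135 (U = 2 + (((-9*(-7) - 9*(-10)) - 15) - 5) = 2 + (((63 + 90) - 15) - 5) = 2 + ((153 - 15) - 5) = 2 + (138 - 5) = 2 + 133 = 135)
F = 270/7 (F = (2/7)*135 = 270/7 ≈ 38.571)
(-98 - 1*114)*F = (-98 - 1*114)*(270/7) = (-98 - 114)*(270/7) = -212*270/7 = -57240/7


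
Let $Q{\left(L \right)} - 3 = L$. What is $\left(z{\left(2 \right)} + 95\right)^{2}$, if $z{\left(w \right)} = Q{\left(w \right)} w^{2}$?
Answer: $13225$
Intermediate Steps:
$Q{\left(L \right)} = 3 + L$
$z{\left(w \right)} = w^{2} \left(3 + w\right)$ ($z{\left(w \right)} = \left(3 + w\right) w^{2} = w^{2} \left(3 + w\right)$)
$\left(z{\left(2 \right)} + 95\right)^{2} = \left(2^{2} \left(3 + 2\right) + 95\right)^{2} = \left(4 \cdot 5 + 95\right)^{2} = \left(20 + 95\right)^{2} = 115^{2} = 13225$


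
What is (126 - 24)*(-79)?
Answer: -8058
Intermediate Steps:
(126 - 24)*(-79) = 102*(-79) = -8058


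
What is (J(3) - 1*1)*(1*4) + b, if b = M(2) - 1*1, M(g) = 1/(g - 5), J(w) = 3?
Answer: 20/3 ≈ 6.6667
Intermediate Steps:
M(g) = 1/(-5 + g)
b = -4/3 (b = 1/(-5 + 2) - 1*1 = 1/(-3) - 1 = -⅓ - 1 = -4/3 ≈ -1.3333)
(J(3) - 1*1)*(1*4) + b = (3 - 1*1)*(1*4) - 4/3 = (3 - 1)*4 - 4/3 = 2*4 - 4/3 = 8 - 4/3 = 20/3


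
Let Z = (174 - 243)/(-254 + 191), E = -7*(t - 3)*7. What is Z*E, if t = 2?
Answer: 161/3 ≈ 53.667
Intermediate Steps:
E = 49 (E = -7*(2 - 3)*7 = -7*(-1)*7 = 7*7 = 49)
Z = 23/21 (Z = -69/(-63) = -69*(-1/63) = 23/21 ≈ 1.0952)
Z*E = (23/21)*49 = 161/3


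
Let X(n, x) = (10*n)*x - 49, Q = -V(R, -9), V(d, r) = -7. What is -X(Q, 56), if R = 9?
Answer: -3871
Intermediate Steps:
Q = 7 (Q = -1*(-7) = 7)
X(n, x) = -49 + 10*n*x (X(n, x) = 10*n*x - 49 = -49 + 10*n*x)
-X(Q, 56) = -(-49 + 10*7*56) = -(-49 + 3920) = -1*3871 = -3871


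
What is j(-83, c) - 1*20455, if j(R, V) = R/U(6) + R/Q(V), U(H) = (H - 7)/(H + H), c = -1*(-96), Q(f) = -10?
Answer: -194507/10 ≈ -19451.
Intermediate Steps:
c = 96
U(H) = (-7 + H)/(2*H) (U(H) = (-7 + H)/((2*H)) = (-7 + H)*(1/(2*H)) = (-7 + H)/(2*H))
j(R, V) = -121*R/10 (j(R, V) = R/(((½)*(-7 + 6)/6)) + R/(-10) = R/(((½)*(⅙)*(-1))) + R*(-⅒) = R/(-1/12) - R/10 = R*(-12) - R/10 = -12*R - R/10 = -121*R/10)
j(-83, c) - 1*20455 = -121/10*(-83) - 1*20455 = 10043/10 - 20455 = -194507/10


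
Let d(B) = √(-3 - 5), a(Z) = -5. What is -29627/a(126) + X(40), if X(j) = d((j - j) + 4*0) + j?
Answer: 29827/5 + 2*I*√2 ≈ 5965.4 + 2.8284*I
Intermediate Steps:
d(B) = 2*I*√2 (d(B) = √(-8) = 2*I*√2)
X(j) = j + 2*I*√2 (X(j) = 2*I*√2 + j = j + 2*I*√2)
-29627/a(126) + X(40) = -29627/(-5) + (40 + 2*I*√2) = -29627*(-⅕) + (40 + 2*I*√2) = 29627/5 + (40 + 2*I*√2) = 29827/5 + 2*I*√2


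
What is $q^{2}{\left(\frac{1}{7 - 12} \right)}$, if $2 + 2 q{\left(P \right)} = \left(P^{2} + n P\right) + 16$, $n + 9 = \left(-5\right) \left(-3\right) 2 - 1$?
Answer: $\frac{63001}{2500} \approx 25.2$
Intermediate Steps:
$n = 20$ ($n = -9 - \left(1 - \left(-5\right) \left(-3\right) 2\right) = -9 + \left(15 \cdot 2 - 1\right) = -9 + \left(30 - 1\right) = -9 + 29 = 20$)
$q{\left(P \right)} = 7 + \frac{P^{2}}{2} + 10 P$ ($q{\left(P \right)} = -1 + \frac{\left(P^{2} + 20 P\right) + 16}{2} = -1 + \frac{16 + P^{2} + 20 P}{2} = -1 + \left(8 + \frac{P^{2}}{2} + 10 P\right) = 7 + \frac{P^{2}}{2} + 10 P$)
$q^{2}{\left(\frac{1}{7 - 12} \right)} = \left(7 + \frac{\left(\frac{1}{7 - 12}\right)^{2}}{2} + \frac{10}{7 - 12}\right)^{2} = \left(7 + \frac{\left(\frac{1}{-5}\right)^{2}}{2} + \frac{10}{-5}\right)^{2} = \left(7 + \frac{\left(- \frac{1}{5}\right)^{2}}{2} + 10 \left(- \frac{1}{5}\right)\right)^{2} = \left(7 + \frac{1}{2} \cdot \frac{1}{25} - 2\right)^{2} = \left(7 + \frac{1}{50} - 2\right)^{2} = \left(\frac{251}{50}\right)^{2} = \frac{63001}{2500}$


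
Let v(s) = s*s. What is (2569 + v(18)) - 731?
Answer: 2162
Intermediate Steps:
v(s) = s²
(2569 + v(18)) - 731 = (2569 + 18²) - 731 = (2569 + 324) - 731 = 2893 - 731 = 2162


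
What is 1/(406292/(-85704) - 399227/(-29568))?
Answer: 105587328/925087873 ≈ 0.11414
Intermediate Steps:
1/(406292/(-85704) - 399227/(-29568)) = 1/(406292*(-1/85704) - 399227*(-1/29568)) = 1/(-101573/21426 + 399227/29568) = 1/(925087873/105587328) = 105587328/925087873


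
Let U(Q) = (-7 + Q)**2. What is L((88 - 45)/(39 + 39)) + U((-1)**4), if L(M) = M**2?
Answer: 220873/6084 ≈ 36.304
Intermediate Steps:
L((88 - 45)/(39 + 39)) + U((-1)**4) = ((88 - 45)/(39 + 39))**2 + (-7 + (-1)**4)**2 = (43/78)**2 + (-7 + 1)**2 = (43*(1/78))**2 + (-6)**2 = (43/78)**2 + 36 = 1849/6084 + 36 = 220873/6084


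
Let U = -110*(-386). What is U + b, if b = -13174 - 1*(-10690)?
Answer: 39976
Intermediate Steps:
b = -2484 (b = -13174 + 10690 = -2484)
U = 42460
U + b = 42460 - 2484 = 39976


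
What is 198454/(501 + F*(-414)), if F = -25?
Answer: 198454/10851 ≈ 18.289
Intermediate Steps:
198454/(501 + F*(-414)) = 198454/(501 - 25*(-414)) = 198454/(501 + 10350) = 198454/10851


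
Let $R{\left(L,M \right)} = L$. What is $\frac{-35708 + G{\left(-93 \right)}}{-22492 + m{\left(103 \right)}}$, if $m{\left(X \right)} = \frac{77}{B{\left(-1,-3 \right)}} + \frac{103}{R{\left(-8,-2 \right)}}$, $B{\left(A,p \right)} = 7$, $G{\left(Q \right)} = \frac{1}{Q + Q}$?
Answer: $\frac{26566756}{16735443} \approx 1.5875$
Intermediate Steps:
$G{\left(Q \right)} = \frac{1}{2 Q}$
$m{\left(X \right)} = - \frac{15}{8}$ ($m{\left(X \right)} = \frac{77}{7} + \frac{103}{-8} = 77 \cdot \frac{1}{7} + 103 \left(- \frac{1}{8}\right) = 11 - \frac{103}{8} = - \frac{15}{8}$)
$\frac{-35708 + G{\left(-93 \right)}}{-22492 + m{\left(103 \right)}} = \frac{-35708 + \frac{1}{2 \left(-93\right)}}{-22492 - \frac{15}{8}} = \frac{-35708 + \frac{1}{2} \left(- \frac{1}{93}\right)}{- \frac{179951}{8}} = \left(-35708 - \frac{1}{186}\right) \left(- \frac{8}{179951}\right) = \left(- \frac{6641689}{186}\right) \left(- \frac{8}{179951}\right) = \frac{26566756}{16735443}$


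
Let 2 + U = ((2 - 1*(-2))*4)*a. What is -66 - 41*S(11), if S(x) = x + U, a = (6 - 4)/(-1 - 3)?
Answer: -107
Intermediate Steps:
a = -½ (a = 2/(-4) = 2*(-¼) = -½ ≈ -0.50000)
U = -10 (U = -2 + ((2 - 1*(-2))*4)*(-½) = -2 + ((2 + 2)*4)*(-½) = -2 + (4*4)*(-½) = -2 + 16*(-½) = -2 - 8 = -10)
S(x) = -10 + x (S(x) = x - 10 = -10 + x)
-66 - 41*S(11) = -66 - 41*(-10 + 11) = -66 - 41*1 = -66 - 41 = -107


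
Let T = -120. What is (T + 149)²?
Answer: 841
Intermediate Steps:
(T + 149)² = (-120 + 149)² = 29² = 841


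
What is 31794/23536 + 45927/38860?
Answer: 289556589/114326120 ≈ 2.5327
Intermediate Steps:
31794/23536 + 45927/38860 = 31794*(1/23536) + 45927*(1/38860) = 15897/11768 + 45927/38860 = 289556589/114326120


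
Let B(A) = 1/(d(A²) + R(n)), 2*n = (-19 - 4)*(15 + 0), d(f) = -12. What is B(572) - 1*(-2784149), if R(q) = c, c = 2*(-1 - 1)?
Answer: 44546383/16 ≈ 2.7841e+6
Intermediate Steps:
c = -4 (c = 2*(-2) = -4)
n = -345/2 (n = ((-19 - 4)*(15 + 0))/2 = (-23*15)/2 = (½)*(-345) = -345/2 ≈ -172.50)
R(q) = -4
B(A) = -1/16 (B(A) = 1/(-12 - 4) = 1/(-16) = -1/16)
B(572) - 1*(-2784149) = -1/16 - 1*(-2784149) = -1/16 + 2784149 = 44546383/16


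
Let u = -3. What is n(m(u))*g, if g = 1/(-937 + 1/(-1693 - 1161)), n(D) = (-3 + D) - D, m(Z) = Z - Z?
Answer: 8562/2674199 ≈ 0.0032017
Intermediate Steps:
m(Z) = 0
n(D) = -3
g = -2854/2674199 (g = 1/(-937 + 1/(-2854)) = 1/(-937 - 1/2854) = 1/(-2674199/2854) = -2854/2674199 ≈ -0.0010672)
n(m(u))*g = -3*(-2854/2674199) = 8562/2674199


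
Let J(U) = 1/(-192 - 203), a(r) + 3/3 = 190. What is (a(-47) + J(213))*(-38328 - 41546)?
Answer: -5962913596/395 ≈ -1.5096e+7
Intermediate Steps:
a(r) = 189 (a(r) = -1 + 190 = 189)
J(U) = -1/395 (J(U) = 1/(-395) = -1/395)
(a(-47) + J(213))*(-38328 - 41546) = (189 - 1/395)*(-38328 - 41546) = (74654/395)*(-79874) = -5962913596/395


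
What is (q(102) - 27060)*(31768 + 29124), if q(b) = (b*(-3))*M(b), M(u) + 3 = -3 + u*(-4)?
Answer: 6066304608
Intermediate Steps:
M(u) = -6 - 4*u (M(u) = -3 + (-3 + u*(-4)) = -3 + (-3 - 4*u) = -6 - 4*u)
q(b) = -3*b*(-6 - 4*b) (q(b) = (b*(-3))*(-6 - 4*b) = (-3*b)*(-6 - 4*b) = -3*b*(-6 - 4*b))
(q(102) - 27060)*(31768 + 29124) = (6*102*(3 + 2*102) - 27060)*(31768 + 29124) = (6*102*(3 + 204) - 27060)*60892 = (6*102*207 - 27060)*60892 = (126684 - 27060)*60892 = 99624*60892 = 6066304608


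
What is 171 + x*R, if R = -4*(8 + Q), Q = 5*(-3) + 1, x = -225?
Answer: -5229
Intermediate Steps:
Q = -14 (Q = -15 + 1 = -14)
R = 24 (R = -4*(8 - 14) = -4*(-6) = 24)
171 + x*R = 171 - 225*24 = 171 - 5400 = -5229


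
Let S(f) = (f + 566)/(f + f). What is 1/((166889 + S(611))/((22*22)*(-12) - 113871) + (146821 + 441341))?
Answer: 1189006/699326488927 ≈ 1.7002e-6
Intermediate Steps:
S(f) = (566 + f)/(2*f) (S(f) = (566 + f)/((2*f)) = (566 + f)*(1/(2*f)) = (566 + f)/(2*f))
1/((166889 + S(611))/((22*22)*(-12) - 113871) + (146821 + 441341)) = 1/((166889 + (½)*(566 + 611)/611)/((22*22)*(-12) - 113871) + (146821 + 441341)) = 1/((166889 + (½)*(1/611)*1177)/(484*(-12) - 113871) + 588162) = 1/((166889 + 1177/1222)/(-5808 - 113871) + 588162) = 1/((203939535/1222)/(-119679) + 588162) = 1/((203939535/1222)*(-1/119679) + 588162) = 1/(-1658045/1189006 + 588162) = 1/(699326488927/1189006) = 1189006/699326488927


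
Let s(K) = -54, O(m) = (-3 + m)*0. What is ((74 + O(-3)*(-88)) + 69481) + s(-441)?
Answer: 69501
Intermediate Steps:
O(m) = 0
((74 + O(-3)*(-88)) + 69481) + s(-441) = ((74 + 0*(-88)) + 69481) - 54 = ((74 + 0) + 69481) - 54 = (74 + 69481) - 54 = 69555 - 54 = 69501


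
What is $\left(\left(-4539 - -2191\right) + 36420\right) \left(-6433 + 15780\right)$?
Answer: $318470984$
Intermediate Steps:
$\left(\left(-4539 - -2191\right) + 36420\right) \left(-6433 + 15780\right) = \left(\left(-4539 + 2191\right) + 36420\right) 9347 = \left(-2348 + 36420\right) 9347 = 34072 \cdot 9347 = 318470984$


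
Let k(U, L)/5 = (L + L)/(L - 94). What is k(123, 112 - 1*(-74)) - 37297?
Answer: -857366/23 ≈ -37277.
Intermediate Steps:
k(U, L) = 10*L/(-94 + L) (k(U, L) = 5*((L + L)/(L - 94)) = 5*((2*L)/(-94 + L)) = 5*(2*L/(-94 + L)) = 10*L/(-94 + L))
k(123, 112 - 1*(-74)) - 37297 = 10*(112 - 1*(-74))/(-94 + (112 - 1*(-74))) - 37297 = 10*(112 + 74)/(-94 + (112 + 74)) - 37297 = 10*186/(-94 + 186) - 37297 = 10*186/92 - 37297 = 10*186*(1/92) - 37297 = 465/23 - 37297 = -857366/23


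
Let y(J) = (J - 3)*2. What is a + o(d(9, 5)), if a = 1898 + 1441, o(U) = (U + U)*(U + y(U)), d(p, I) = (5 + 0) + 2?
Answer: 3549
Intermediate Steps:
d(p, I) = 7 (d(p, I) = 5 + 2 = 7)
y(J) = -6 + 2*J (y(J) = (-3 + J)*2 = -6 + 2*J)
o(U) = 2*U*(-6 + 3*U) (o(U) = (U + U)*(U + (-6 + 2*U)) = (2*U)*(-6 + 3*U) = 2*U*(-6 + 3*U))
a = 3339
a + o(d(9, 5)) = 3339 + 6*7*(-2 + 7) = 3339 + 6*7*5 = 3339 + 210 = 3549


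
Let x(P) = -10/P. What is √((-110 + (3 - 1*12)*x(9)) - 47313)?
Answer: I*√47413 ≈ 217.75*I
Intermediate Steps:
√((-110 + (3 - 1*12)*x(9)) - 47313) = √((-110 + (3 - 1*12)*(-10/9)) - 47313) = √((-110 + (3 - 12)*(-10*⅑)) - 47313) = √((-110 - 9*(-10/9)) - 47313) = √((-110 + 10) - 47313) = √(-100 - 47313) = √(-47413) = I*√47413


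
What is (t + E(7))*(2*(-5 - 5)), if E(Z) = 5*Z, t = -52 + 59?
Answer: -840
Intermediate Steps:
t = 7
(t + E(7))*(2*(-5 - 5)) = (7 + 5*7)*(2*(-5 - 5)) = (7 + 35)*(2*(-10)) = 42*(-20) = -840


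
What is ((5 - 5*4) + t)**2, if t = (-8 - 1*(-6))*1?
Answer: 289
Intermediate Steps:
t = -2 (t = (-8 + 6)*1 = -2*1 = -2)
((5 - 5*4) + t)**2 = ((5 - 5*4) - 2)**2 = ((5 - 20) - 2)**2 = (-15 - 2)**2 = (-17)**2 = 289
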